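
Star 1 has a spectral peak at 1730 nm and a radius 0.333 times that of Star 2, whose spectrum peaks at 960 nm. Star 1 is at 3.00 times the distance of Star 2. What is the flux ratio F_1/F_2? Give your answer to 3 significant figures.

0.00117

Wien's law: T_1/T_2 = λ_2/λ_1 = 960/1730 = 0.5549.
L_1/L_2 = (R_1/R_2)²(T_1/T_2)⁴ = (0.333)²(0.5549)⁴ = 0.01051.
F_1/F_2 = (L_1/L_2)/(d_1/d_2)² = 0.01051/(3.00)² = 0.001168.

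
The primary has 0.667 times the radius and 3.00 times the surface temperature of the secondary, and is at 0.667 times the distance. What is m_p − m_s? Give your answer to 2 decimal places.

-4.77

L_p/L_s = (0.667)²(3.00)⁴ = 36.04.
F_p/F_s = (L_p/L_s)/(d_p/d_s)² = 36.04/0.4449 = 81.00.
m_p − m_s = −2.5 log₁₀(81.00) = -4.77.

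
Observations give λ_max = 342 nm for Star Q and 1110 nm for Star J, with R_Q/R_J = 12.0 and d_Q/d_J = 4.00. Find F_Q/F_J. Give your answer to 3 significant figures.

Wien's law: T_Q/T_J = λ_J/λ_Q = 1110/342 = 3.246.
L_Q/L_J = (R_Q/R_J)²(T_Q/T_J)⁴ = (12.0)²(3.246)⁴ = 1.598×10^4.
F_Q/F_J = (L_Q/L_J)/(d_Q/d_J)² = 1.598×10^4/(4.00)² = 998.7.

999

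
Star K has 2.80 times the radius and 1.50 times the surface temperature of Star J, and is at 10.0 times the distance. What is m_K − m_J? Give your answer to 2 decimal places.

L_K/L_J = (2.80)²(1.50)⁴ = 39.69.
F_K/F_J = (L_K/L_J)/(d_K/d_J)² = 39.69/100.0 = 0.3969.
m_K − m_J = −2.5 log₁₀(0.3969) = 1.00.

1.00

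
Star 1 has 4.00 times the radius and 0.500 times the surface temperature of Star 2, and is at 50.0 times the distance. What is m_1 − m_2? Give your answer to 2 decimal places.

L_1/L_2 = (4.00)²(0.500)⁴ = 1.000.
F_1/F_2 = (L_1/L_2)/(d_1/d_2)² = 1.000/2500 = 4.000×10^-4.
m_1 − m_2 = −2.5 log₁₀(4.000×10^-4) = 8.49.

8.49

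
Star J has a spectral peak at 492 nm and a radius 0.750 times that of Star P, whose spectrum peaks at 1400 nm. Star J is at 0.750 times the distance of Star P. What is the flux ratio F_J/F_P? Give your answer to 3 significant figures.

65.6

Wien's law: T_J/T_P = λ_P/λ_J = 1400/492 = 2.846.
L_J/L_P = (R_J/R_P)²(T_J/T_P)⁴ = (0.750)²(2.846)⁴ = 36.88.
F_J/F_P = (L_J/L_P)/(d_J/d_P)² = 36.88/(0.750)² = 65.56.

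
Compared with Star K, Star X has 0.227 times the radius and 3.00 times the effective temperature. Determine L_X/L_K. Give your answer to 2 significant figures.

From the Stefan–Boltzmann law, L ∝ R²T⁴, so
L_X/L_K = (R_X/R_K)² (T_X/T_K)⁴ = (0.227)² × (3.00)⁴ = 0.05153 × 81.00 = 4.174.

4.2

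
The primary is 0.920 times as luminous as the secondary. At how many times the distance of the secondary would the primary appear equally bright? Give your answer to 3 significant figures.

0.959

Equal flux requires L_p/d_p² = L_s/d_s², so d_p/d_s = √(L_p/L_s)
= √(0.920) = 0.9592.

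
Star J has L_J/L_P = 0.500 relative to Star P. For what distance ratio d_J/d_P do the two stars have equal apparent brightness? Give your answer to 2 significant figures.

Equal flux requires L_J/d_J² = L_P/d_P², so d_J/d_P = √(L_J/L_P)
= √(0.500) = 0.7071.

0.71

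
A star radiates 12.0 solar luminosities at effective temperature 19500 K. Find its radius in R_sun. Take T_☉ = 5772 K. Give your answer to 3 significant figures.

R/R_☉ = √(L/L_☉) / (T/T_☉)² = √(12.0) / (3.378)²
       = 3.464 / 11.41 = 0.3035.

0.304 R_sun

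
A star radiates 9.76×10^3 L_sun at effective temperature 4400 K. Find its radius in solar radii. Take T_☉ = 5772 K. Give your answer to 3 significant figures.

170 solar radii

R/R_☉ = √(L/L_☉) / (T/T_☉)² = √(9.76×10^3) / (0.7623)²
       = 98.79 / 0.5811 = 170.0.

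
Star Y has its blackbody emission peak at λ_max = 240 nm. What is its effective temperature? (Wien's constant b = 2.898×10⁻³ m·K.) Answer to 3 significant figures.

1.21×10^4 K

T = b/λ_max = 2.898×10⁻³ / (240×10⁻⁹) = 1.207×10^4 K.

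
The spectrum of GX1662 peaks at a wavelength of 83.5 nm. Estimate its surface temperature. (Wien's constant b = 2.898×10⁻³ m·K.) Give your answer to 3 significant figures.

T = b/λ_max = 2.898×10⁻³ / (83.5×10⁻⁹) = 3.471×10^4 K.

3.47×10^4 K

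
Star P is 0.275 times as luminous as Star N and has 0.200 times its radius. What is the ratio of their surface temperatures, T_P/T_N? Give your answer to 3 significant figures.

L ∝ R²T⁴ gives T ∝ (L/R²)^(1/4), so
T_P/T_N = (0.275 / 0.200²)^(1/4) = (6.875)^(1/4) = 1.619.

1.62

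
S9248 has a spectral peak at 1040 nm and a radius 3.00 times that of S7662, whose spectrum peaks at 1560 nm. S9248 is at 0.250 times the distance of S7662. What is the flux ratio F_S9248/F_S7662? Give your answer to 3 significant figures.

Wien's law: T_S9248/T_S7662 = λ_S7662/λ_S9248 = 1560/1040 = 1.500.
L_S9248/L_S7662 = (R_S9248/R_S7662)²(T_S9248/T_S7662)⁴ = (3.00)²(1.500)⁴ = 45.56.
F_S9248/F_S7662 = (L_S9248/L_S7662)/(d_S9248/d_S7662)² = 45.56/(0.250)² = 729.0.

729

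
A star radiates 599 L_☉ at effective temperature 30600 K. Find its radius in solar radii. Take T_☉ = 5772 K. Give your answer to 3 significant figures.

0.871 solar radii

R/R_☉ = √(L/L_☉) / (T/T_☉)² = √(599) / (5.301)²
       = 24.47 / 28.11 = 0.8708.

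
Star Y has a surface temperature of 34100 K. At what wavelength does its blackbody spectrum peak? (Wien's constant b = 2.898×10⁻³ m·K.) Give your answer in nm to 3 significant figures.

85.0 nm

λ_max = b/T = 2.898×10⁻³ / 34100 = 8.50×10^-8 m = 84.99 nm.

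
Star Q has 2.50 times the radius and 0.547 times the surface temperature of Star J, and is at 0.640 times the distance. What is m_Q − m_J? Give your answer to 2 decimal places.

L_Q/L_J = (2.50)²(0.547)⁴ = 0.5595.
F_Q/F_J = (L_Q/L_J)/(d_Q/d_J)² = 0.5595/0.4096 = 1.366.
m_Q − m_J = −2.5 log₁₀(1.366) = -0.34.

-0.34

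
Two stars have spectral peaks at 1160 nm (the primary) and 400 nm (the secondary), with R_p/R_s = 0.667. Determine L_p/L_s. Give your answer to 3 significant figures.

Wien's law gives T ∝ 1/λ_max, so T_p/T_s = λ_s/λ_p = 400/1160 = 0.3448.
Then L ∝ R²T⁴ gives L_p/L_s = (0.667)² × (0.3448)⁴ = 0.4449 × 0.01414 = 0.006290.

0.00629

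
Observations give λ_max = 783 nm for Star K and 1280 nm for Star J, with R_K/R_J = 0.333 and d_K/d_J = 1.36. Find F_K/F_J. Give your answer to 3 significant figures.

0.428

Wien's law: T_K/T_J = λ_J/λ_K = 1280/783 = 1.635.
L_K/L_J = (R_K/R_J)²(T_K/T_J)⁴ = (0.333)²(1.635)⁴ = 0.7919.
F_K/F_J = (L_K/L_J)/(d_K/d_J)² = 0.7919/(1.36)² = 0.4282.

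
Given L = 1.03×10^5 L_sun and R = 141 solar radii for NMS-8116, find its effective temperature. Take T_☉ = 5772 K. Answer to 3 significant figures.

8.71×10^3 K

T/T_☉ = (L/L_☉)^(1/4) / (R/R_☉)^(1/2)
T = 5772 × (1.03×10^5)^(1/4) / √(141) = 5772 × 17.91 / 11.87 = 8708 K.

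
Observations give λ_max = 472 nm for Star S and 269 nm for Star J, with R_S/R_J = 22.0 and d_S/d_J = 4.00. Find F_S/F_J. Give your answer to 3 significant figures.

3.19

Wien's law: T_S/T_J = λ_J/λ_S = 269/472 = 0.5699.
L_S/L_J = (R_S/R_J)²(T_S/T_J)⁴ = (22.0)²(0.5699)⁴ = 51.06.
F_S/F_J = (L_S/L_J)/(d_S/d_J)² = 51.06/(4.00)² = 3.191.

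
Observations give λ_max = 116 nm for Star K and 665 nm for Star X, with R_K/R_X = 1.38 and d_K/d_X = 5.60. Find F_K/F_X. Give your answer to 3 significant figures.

65.6

Wien's law: T_K/T_X = λ_X/λ_K = 665/116 = 5.733.
L_K/L_X = (R_K/R_X)²(T_K/T_X)⁴ = (1.38)²(5.733)⁴ = 2057.
F_K/F_X = (L_K/L_X)/(d_K/d_X)² = 2057/(5.60)² = 65.59.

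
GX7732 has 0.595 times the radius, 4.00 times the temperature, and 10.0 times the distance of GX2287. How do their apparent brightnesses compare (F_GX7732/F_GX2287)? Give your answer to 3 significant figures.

0.906

L_GX7732/L_GX2287 = (R_GX7732/R_GX2287)²(T_GX7732/T_GX2287)⁴ = (0.595)² × (4.00)⁴ = 90.63.
F_GX7732/F_GX2287 = (L_GX7732/L_GX2287)/(d_GX7732/d_GX2287)² = 90.63 / (10.0)² = 0.9063.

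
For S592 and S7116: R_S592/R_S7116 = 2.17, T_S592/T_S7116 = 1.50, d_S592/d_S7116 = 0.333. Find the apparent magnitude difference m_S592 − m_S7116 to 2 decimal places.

L_S592/L_S7116 = (2.17)²(1.50)⁴ = 23.84.
F_S592/F_S7116 = (L_S592/L_S7116)/(d_S592/d_S7116)² = 23.84/0.1109 = 215.0.
m_S592 − m_S7116 = −2.5 log₁₀(215.0) = -5.83.

-5.83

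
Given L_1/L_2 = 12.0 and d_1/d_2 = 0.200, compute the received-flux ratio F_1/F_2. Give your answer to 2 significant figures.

3.0×10^2

F = L/(4πd²), so F_1/F_2 = (L_1/L_2) / (d_1/d_2)²
= 12.0 / (0.200)² = 12.0 / 0.04000 = 300.0.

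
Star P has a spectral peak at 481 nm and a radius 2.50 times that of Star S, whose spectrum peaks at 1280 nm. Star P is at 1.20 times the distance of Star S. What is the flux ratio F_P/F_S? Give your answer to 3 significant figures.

218

Wien's law: T_P/T_S = λ_S/λ_P = 1280/481 = 2.661.
L_P/L_S = (R_P/R_S)²(T_P/T_S)⁴ = (2.50)²(2.661)⁴ = 313.4.
F_P/F_S = (L_P/L_S)/(d_P/d_S)² = 313.4/(1.20)² = 217.7.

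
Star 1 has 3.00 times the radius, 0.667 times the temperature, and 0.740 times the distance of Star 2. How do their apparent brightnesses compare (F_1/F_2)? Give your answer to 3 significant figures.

L_1/L_2 = (R_1/R_2)²(T_1/T_2)⁴ = (3.00)² × (0.667)⁴ = 1.781.
F_1/F_2 = (L_1/L_2)/(d_1/d_2)² = 1.781 / (0.740)² = 3.253.

3.25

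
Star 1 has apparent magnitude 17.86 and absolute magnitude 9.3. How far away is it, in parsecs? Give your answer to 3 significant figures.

515 pc

m − M = 5 log₁₀(d/10 pc)
17.86 − (9.3) = 8.56 = 5 log₁₀(d/10)
d = 10 × 10^(8.56/5) = 10 × 10^1.712 = 515.2 pc.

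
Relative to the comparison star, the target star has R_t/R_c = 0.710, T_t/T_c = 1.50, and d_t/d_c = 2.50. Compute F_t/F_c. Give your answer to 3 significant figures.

L_t/L_c = (R_t/R_c)²(T_t/T_c)⁴ = (0.710)² × (1.50)⁴ = 2.552.
F_t/F_c = (L_t/L_c)/(d_t/d_c)² = 2.552 / (2.50)² = 0.4083.

0.408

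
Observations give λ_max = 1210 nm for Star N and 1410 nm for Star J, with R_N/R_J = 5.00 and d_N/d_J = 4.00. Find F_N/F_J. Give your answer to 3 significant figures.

2.88

Wien's law: T_N/T_J = λ_J/λ_N = 1410/1210 = 1.165.
L_N/L_J = (R_N/R_J)²(T_N/T_J)⁴ = (5.00)²(1.165)⁴ = 46.10.
F_N/F_J = (L_N/L_J)/(d_N/d_J)² = 46.10/(4.00)² = 2.881.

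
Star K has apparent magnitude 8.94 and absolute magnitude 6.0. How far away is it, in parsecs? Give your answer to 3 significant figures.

m − M = 5 log₁₀(d/10 pc)
8.94 − (6.0) = 2.94 = 5 log₁₀(d/10)
d = 10 × 10^(2.94/5) = 10 × 10^0.588 = 38.73 pc.

38.7 pc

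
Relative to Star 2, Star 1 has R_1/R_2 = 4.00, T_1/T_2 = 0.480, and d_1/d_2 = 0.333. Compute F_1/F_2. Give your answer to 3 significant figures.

L_1/L_2 = (R_1/R_2)²(T_1/T_2)⁴ = (4.00)² × (0.480)⁴ = 0.8493.
F_1/F_2 = (L_1/L_2)/(d_1/d_2)² = 0.8493 / (0.333)² = 7.659.

7.66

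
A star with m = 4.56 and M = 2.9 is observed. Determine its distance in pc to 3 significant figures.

m − M = 5 log₁₀(d/10 pc)
4.56 − (2.9) = 1.66 = 5 log₁₀(d/10)
d = 10 × 10^(1.66/5) = 10 × 10^0.332 = 21.48 pc.

21.5 pc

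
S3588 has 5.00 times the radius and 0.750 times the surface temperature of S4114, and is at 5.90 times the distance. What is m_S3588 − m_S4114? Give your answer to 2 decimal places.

1.61

L_S3588/L_S4114 = (5.00)²(0.750)⁴ = 7.910.
F_S3588/F_S4114 = (L_S3588/L_S4114)/(d_S3588/d_S4114)² = 7.910/34.81 = 0.2272.
m_S3588 − m_S4114 = −2.5 log₁₀(0.2272) = 1.61.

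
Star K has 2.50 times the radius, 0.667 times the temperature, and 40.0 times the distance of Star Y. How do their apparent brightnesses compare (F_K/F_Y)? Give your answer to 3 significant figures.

7.73×10^-4

L_K/L_Y = (R_K/R_Y)²(T_K/T_Y)⁴ = (2.50)² × (0.667)⁴ = 1.237.
F_K/F_Y = (L_K/L_Y)/(d_K/d_Y)² = 1.237 / (40.0)² = 7.731×10^-4.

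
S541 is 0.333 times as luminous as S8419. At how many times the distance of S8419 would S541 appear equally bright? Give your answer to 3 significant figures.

0.577

Equal flux requires L_S541/d_S541² = L_S8419/d_S8419², so d_S541/d_S8419 = √(L_S541/L_S8419)
= √(0.333) = 0.5771.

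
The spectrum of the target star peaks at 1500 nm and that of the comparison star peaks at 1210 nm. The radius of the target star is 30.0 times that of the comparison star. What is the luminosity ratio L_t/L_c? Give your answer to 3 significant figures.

Wien's law gives T ∝ 1/λ_max, so T_t/T_c = λ_c/λ_t = 1210/1500 = 0.8067.
Then L ∝ R²T⁴ gives L_t/L_c = (30.0)² × (0.8067)⁴ = 900.0 × 0.4234 = 381.1.

381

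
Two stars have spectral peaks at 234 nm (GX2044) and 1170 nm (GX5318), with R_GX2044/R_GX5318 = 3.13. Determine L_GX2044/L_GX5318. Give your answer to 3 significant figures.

Wien's law gives T ∝ 1/λ_max, so T_GX2044/T_GX5318 = λ_GX5318/λ_GX2044 = 1170/234 = 5.000.
Then L ∝ R²T⁴ gives L_GX2044/L_GX5318 = (3.13)² × (5.000)⁴ = 9.797 × 625.0 = 6123.

6.12×10^3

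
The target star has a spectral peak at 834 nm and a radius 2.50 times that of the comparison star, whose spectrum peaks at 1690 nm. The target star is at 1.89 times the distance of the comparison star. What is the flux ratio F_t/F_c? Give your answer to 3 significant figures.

Wien's law: T_t/T_c = λ_c/λ_t = 1690/834 = 2.026.
L_t/L_c = (R_t/R_c)²(T_t/T_c)⁴ = (2.50)²(2.026)⁴ = 105.4.
F_t/F_c = (L_t/L_c)/(d_t/d_c)² = 105.4/(1.89)² = 29.50.

29.5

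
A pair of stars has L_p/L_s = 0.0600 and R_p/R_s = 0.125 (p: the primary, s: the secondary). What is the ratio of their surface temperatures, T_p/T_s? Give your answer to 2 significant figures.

L ∝ R²T⁴ gives T ∝ (L/R²)^(1/4), so
T_p/T_s = (0.0600 / 0.125²)^(1/4) = (3.840)^(1/4) = 1.400.

1.4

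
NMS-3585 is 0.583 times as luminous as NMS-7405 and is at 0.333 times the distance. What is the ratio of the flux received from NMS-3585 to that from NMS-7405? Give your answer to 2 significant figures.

F = L/(4πd²), so F_NMS-3585/F_NMS-7405 = (L_NMS-3585/L_NMS-7405) / (d_NMS-3585/d_NMS-7405)²
= 0.583 / (0.333)² = 0.583 / 0.1109 = 5.258.

5.3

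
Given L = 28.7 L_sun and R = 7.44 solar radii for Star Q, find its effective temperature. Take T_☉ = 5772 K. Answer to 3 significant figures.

T/T_☉ = (L/L_☉)^(1/4) / (R/R_☉)^(1/2)
T = 5772 × (28.7)^(1/4) / √(7.44) = 5772 × 2.315 / 2.728 = 4898 K.

4.90×10^3 K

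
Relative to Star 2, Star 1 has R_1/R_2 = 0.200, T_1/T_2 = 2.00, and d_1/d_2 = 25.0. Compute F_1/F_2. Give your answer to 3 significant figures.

0.00102

L_1/L_2 = (R_1/R_2)²(T_1/T_2)⁴ = (0.200)² × (2.00)⁴ = 0.6400.
F_1/F_2 = (L_1/L_2)/(d_1/d_2)² = 0.6400 / (25.0)² = 0.001024.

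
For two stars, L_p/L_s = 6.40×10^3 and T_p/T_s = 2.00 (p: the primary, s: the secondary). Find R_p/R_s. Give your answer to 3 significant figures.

20.0

L ∝ R²T⁴ gives R ∝ √L / T², so
R_p/R_s = √(6.40×10^3) / (2.00)² = 80.00 / 4.000 = 20.00.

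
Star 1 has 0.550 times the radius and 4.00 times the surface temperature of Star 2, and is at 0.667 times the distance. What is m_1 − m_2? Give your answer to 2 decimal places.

L_1/L_2 = (0.550)²(4.00)⁴ = 77.44.
F_1/F_2 = (L_1/L_2)/(d_1/d_2)² = 77.44/0.4449 = 174.1.
m_1 − m_2 = −2.5 log₁₀(174.1) = -5.60.

-5.60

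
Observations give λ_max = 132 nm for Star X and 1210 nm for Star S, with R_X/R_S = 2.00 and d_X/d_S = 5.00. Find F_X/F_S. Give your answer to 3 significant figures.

Wien's law: T_X/T_S = λ_S/λ_X = 1210/132 = 9.167.
L_X/L_S = (R_X/R_S)²(T_X/T_S)⁴ = (2.00)²(9.167)⁴ = 2.824×10^4.
F_X/F_S = (L_X/L_S)/(d_X/d_S)² = 2.824×10^4/(5.00)² = 1130.

1.13×10^3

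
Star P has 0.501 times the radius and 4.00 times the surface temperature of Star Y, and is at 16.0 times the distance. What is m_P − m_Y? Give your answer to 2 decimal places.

1.50

L_P/L_Y = (0.501)²(4.00)⁴ = 64.26.
F_P/F_Y = (L_P/L_Y)/(d_P/d_Y)² = 64.26/256.0 = 0.2510.
m_P − m_Y = −2.5 log₁₀(0.2510) = 1.50.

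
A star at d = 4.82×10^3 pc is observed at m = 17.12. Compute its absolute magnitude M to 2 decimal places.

3.70

M = m − 5 log₁₀(d/10 pc) = 17.12 − 5 log₁₀(4.82×10^3/10)
  = 17.12 − 5 × 2.683 = 17.12 − 13.42 = 3.70.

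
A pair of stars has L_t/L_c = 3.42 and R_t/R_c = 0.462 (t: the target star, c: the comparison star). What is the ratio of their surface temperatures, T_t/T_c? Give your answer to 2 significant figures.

L ∝ R²T⁴ gives T ∝ (L/R²)^(1/4), so
T_t/T_c = (3.42 / 0.462²)^(1/4) = (16.02)^(1/4) = 2.001.

2.0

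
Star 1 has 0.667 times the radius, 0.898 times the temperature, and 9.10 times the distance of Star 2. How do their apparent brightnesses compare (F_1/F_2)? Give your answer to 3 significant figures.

0.00349

L_1/L_2 = (R_1/R_2)²(T_1/T_2)⁴ = (0.667)² × (0.898)⁴ = 0.2893.
F_1/F_2 = (L_1/L_2)/(d_1/d_2)² = 0.2893 / (9.10)² = 0.003494.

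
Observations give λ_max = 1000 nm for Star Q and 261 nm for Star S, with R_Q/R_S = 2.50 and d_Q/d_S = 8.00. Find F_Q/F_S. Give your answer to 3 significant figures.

4.53×10^-4

Wien's law: T_Q/T_S = λ_S/λ_Q = 261/1000 = 0.2610.
L_Q/L_S = (R_Q/R_S)²(T_Q/T_S)⁴ = (2.50)²(0.2610)⁴ = 0.02900.
F_Q/F_S = (L_Q/L_S)/(d_Q/d_S)² = 0.02900/(8.00)² = 4.532×10^-4.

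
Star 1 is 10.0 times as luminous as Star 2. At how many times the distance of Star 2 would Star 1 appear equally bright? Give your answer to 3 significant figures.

3.16

Equal flux requires L_1/d_1² = L_2/d_2², so d_1/d_2 = √(L_1/L_2)
= √(10.0) = 3.162.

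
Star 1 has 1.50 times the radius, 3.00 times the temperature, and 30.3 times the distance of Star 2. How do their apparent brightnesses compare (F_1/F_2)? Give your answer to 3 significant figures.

0.199

L_1/L_2 = (R_1/R_2)²(T_1/T_2)⁴ = (1.50)² × (3.00)⁴ = 182.2.
F_1/F_2 = (L_1/L_2)/(d_1/d_2)² = 182.2 / (30.3)² = 0.1985.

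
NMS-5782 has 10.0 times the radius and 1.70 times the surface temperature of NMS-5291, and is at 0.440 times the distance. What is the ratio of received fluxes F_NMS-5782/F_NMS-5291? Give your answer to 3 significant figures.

4.31×10^3

L_NMS-5782/L_NMS-5291 = (R_NMS-5782/R_NMS-5291)²(T_NMS-5782/T_NMS-5291)⁴ = (10.0)² × (1.70)⁴ = 835.2.
F_NMS-5782/F_NMS-5291 = (L_NMS-5782/L_NMS-5291)/(d_NMS-5782/d_NMS-5291)² = 835.2 / (0.440)² = 4314.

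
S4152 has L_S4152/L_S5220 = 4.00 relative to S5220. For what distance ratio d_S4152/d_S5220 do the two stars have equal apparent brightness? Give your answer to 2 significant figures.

2.0

Equal flux requires L_S4152/d_S4152² = L_S5220/d_S5220², so d_S4152/d_S5220 = √(L_S4152/L_S5220)
= √(4.00) = 2.000.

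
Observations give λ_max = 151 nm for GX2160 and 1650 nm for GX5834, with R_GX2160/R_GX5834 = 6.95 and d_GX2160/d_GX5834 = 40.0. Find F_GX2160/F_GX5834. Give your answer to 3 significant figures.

Wien's law: T_GX2160/T_GX5834 = λ_GX5834/λ_GX2160 = 1650/151 = 10.93.
L_GX2160/L_GX5834 = (R_GX2160/R_GX5834)²(T_GX2160/T_GX5834)⁴ = (6.95)²(10.93)⁴ = 6.886×10^5.
F_GX2160/F_GX5834 = (L_GX2160/L_GX5834)/(d_GX2160/d_GX5834)² = 6.886×10^5/(40.0)² = 430.4.

430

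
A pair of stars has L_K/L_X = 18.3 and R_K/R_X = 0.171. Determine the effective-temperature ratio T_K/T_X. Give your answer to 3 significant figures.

L ∝ R²T⁴ gives T ∝ (L/R²)^(1/4), so
T_K/T_X = (18.3 / 0.171²)^(1/4) = (625.8)^(1/4) = 5.002.

5.00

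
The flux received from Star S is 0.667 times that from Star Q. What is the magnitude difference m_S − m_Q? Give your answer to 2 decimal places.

0.44

m_S − m_Q = −2.5 log₁₀(F_S/F_Q) = −2.5 log₁₀(0.667) = −2.5 × (-0.176) = 0.440.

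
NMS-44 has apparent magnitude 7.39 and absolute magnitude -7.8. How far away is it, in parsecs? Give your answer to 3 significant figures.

1.09×10^4 pc

m − M = 5 log₁₀(d/10 pc)
7.39 − (-7.8) = 15.19 = 5 log₁₀(d/10)
d = 10 × 10^(15.19/5) = 10 × 10^3.038 = 1.091×10^4 pc.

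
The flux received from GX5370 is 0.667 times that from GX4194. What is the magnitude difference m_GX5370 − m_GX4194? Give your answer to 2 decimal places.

m_GX5370 − m_GX4194 = −2.5 log₁₀(F_GX5370/F_GX4194) = −2.5 log₁₀(0.667) = −2.5 × (-0.176) = 0.440.

0.44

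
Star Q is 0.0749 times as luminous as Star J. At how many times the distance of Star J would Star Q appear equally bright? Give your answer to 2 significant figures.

Equal flux requires L_Q/d_Q² = L_J/d_J², so d_Q/d_J = √(L_Q/L_J)
= √(0.0749) = 0.2737.

0.27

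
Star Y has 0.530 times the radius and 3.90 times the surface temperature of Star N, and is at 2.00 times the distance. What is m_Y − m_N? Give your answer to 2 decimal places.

-3.03

L_Y/L_N = (0.530)²(3.90)⁴ = 64.98.
F_Y/F_N = (L_Y/L_N)/(d_Y/d_N)² = 64.98/4.000 = 16.25.
m_Y − m_N = −2.5 log₁₀(16.25) = -3.03.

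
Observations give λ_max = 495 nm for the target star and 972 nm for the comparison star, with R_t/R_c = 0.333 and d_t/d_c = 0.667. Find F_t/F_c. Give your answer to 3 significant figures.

Wien's law: T_t/T_c = λ_c/λ_t = 972/495 = 1.964.
L_t/L_c = (R_t/R_c)²(T_t/T_c)⁴ = (0.333)²(1.964)⁴ = 1.649.
F_t/F_c = (L_t/L_c)/(d_t/d_c)² = 1.649/(0.667)² = 3.706.

3.71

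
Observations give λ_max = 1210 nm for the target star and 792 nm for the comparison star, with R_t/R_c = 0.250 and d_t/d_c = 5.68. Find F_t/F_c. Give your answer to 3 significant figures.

Wien's law: T_t/T_c = λ_c/λ_t = 792/1210 = 0.6545.
L_t/L_c = (R_t/R_c)²(T_t/T_c)⁴ = (0.250)²(0.6545)⁴ = 0.01147.
F_t/F_c = (L_t/L_c)/(d_t/d_c)² = 0.01147/(5.68)² = 3.556×10^-4.

3.56×10^-4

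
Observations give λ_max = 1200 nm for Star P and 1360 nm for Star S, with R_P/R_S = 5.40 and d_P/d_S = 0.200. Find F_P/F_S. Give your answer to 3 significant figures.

1.20×10^3

Wien's law: T_P/T_S = λ_S/λ_P = 1360/1200 = 1.133.
L_P/L_S = (R_P/R_S)²(T_P/T_S)⁴ = (5.40)²(1.133)⁴ = 48.11.
F_P/F_S = (L_P/L_S)/(d_P/d_S)² = 48.11/(0.200)² = 1203.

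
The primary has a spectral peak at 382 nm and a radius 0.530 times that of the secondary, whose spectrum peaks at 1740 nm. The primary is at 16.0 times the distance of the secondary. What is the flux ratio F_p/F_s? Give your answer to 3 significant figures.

Wien's law: T_p/T_s = λ_s/λ_p = 1740/382 = 4.555.
L_p/L_s = (R_p/R_s)²(T_p/T_s)⁴ = (0.530)²(4.555)⁴ = 120.9.
F_p/F_s = (L_p/L_s)/(d_p/d_s)² = 120.9/(16.0)² = 0.4723.

0.472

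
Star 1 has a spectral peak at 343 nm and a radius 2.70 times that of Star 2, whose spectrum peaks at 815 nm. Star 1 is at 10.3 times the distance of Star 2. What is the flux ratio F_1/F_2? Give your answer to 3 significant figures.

2.19

Wien's law: T_1/T_2 = λ_2/λ_1 = 815/343 = 2.376.
L_1/L_2 = (R_1/R_2)²(T_1/T_2)⁴ = (2.70)²(2.376)⁴ = 232.4.
F_1/F_2 = (L_1/L_2)/(d_1/d_2)² = 232.4/(10.3)² = 2.190.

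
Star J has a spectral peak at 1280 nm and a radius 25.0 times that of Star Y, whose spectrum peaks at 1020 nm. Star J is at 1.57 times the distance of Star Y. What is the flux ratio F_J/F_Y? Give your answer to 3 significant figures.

Wien's law: T_J/T_Y = λ_Y/λ_J = 1020/1280 = 0.7969.
L_J/L_Y = (R_J/R_Y)²(T_J/T_Y)⁴ = (25.0)²(0.7969)⁴ = 252.0.
F_J/F_Y = (L_J/L_Y)/(d_J/d_Y)² = 252.0/(1.57)² = 102.2.

102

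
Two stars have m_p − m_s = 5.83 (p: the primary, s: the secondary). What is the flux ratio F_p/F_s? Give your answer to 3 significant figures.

F_p/F_s = 10^(−(m_p − m_s)/2.5) = 10^(-5.83/2.5) = 10^-2.332 = 0.004656.

0.00466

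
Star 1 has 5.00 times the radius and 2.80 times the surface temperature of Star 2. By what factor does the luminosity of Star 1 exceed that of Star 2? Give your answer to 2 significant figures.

1.5×10^3

From the Stefan–Boltzmann law, L ∝ R²T⁴, so
L_1/L_2 = (R_1/R_2)² (T_1/T_2)⁴ = (5.00)² × (2.80)⁴ = 25.00 × 61.47 = 1537.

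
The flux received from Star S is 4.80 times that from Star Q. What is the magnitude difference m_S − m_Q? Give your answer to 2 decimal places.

m_S − m_Q = −2.5 log₁₀(F_S/F_Q) = −2.5 log₁₀(4.80) = −2.5 × (0.681) = -1.703.

-1.70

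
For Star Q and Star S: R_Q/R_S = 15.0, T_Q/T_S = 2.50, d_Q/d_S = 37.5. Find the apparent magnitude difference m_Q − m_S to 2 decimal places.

-1.99

L_Q/L_S = (15.0)²(2.50)⁴ = 8789.
F_Q/F_S = (L_Q/L_S)/(d_Q/d_S)² = 8789/1406 = 6.250.
m_Q − m_S = −2.5 log₁₀(6.250) = -1.99.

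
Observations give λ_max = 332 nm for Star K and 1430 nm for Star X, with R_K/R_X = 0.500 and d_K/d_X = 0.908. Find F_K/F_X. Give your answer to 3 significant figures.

Wien's law: T_K/T_X = λ_X/λ_K = 1430/332 = 4.307.
L_K/L_X = (R_K/R_X)²(T_K/T_X)⁴ = (0.500)²(4.307)⁴ = 86.05.
F_K/F_X = (L_K/L_X)/(d_K/d_X)² = 86.05/(0.908)² = 104.4.

104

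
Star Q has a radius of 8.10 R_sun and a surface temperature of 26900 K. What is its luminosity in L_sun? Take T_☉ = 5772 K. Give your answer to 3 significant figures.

L/L_☉ = (R/R_☉)² (T/T_☉)⁴ = (8.10)² × (26900/5772)⁴
       = 65.61 × (4.660)⁴ = 65.61 × 471.7 = 3.095×10^4.

3.10×10^4 L_sun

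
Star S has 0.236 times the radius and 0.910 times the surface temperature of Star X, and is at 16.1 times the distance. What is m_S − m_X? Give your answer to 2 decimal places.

9.58

L_S/L_X = (0.236)²(0.910)⁴ = 0.03819.
F_S/F_X = (L_S/L_X)/(d_S/d_X)² = 0.03819/259.2 = 1.473×10^-4.
m_S − m_X = −2.5 log₁₀(1.473×10^-4) = 9.58.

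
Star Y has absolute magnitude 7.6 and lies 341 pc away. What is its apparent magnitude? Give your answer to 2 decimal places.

15.26

m = M + 5 log₁₀(d/10 pc) = 7.6 + 5 log₁₀(341/10)
  = 7.6 + 5 × 1.533 = 7.6 + 7.66 = 15.26.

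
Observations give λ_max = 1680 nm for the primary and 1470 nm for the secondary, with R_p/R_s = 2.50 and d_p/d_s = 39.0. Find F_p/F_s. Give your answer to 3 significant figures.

0.00241

Wien's law: T_p/T_s = λ_s/λ_p = 1470/1680 = 0.8750.
L_p/L_s = (R_p/R_s)²(T_p/T_s)⁴ = (2.50)²(0.8750)⁴ = 3.664.
F_p/F_s = (L_p/L_s)/(d_p/d_s)² = 3.664/(39.0)² = 0.002409.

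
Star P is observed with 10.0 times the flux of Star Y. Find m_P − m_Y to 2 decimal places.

-2.50

m_P − m_Y = −2.5 log₁₀(F_P/F_Y) = −2.5 log₁₀(10.0) = −2.5 × (1.000) = -2.500.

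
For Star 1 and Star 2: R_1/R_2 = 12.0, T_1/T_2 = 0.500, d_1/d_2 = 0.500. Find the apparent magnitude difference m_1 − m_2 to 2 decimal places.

-3.89

L_1/L_2 = (12.0)²(0.500)⁴ = 9.000.
F_1/F_2 = (L_1/L_2)/(d_1/d_2)² = 9.000/0.2500 = 36.00.
m_1 − m_2 = −2.5 log₁₀(36.00) = -3.89.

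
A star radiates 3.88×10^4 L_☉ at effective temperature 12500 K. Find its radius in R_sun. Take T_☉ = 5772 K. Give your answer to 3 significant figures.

R/R_☉ = √(L/L_☉) / (T/T_☉)² = √(3.88×10^4) / (2.166)²
       = 197.0 / 4.690 = 42.00.

42.0 R_sun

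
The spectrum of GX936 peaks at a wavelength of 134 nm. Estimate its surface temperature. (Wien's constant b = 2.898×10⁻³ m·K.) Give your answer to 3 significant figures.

2.16×10^4 K

T = b/λ_max = 2.898×10⁻³ / (134×10⁻⁹) = 2.163×10^4 K.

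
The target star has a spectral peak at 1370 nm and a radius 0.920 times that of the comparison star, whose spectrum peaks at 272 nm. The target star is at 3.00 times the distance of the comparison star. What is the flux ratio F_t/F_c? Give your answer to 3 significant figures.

1.46×10^-4

Wien's law: T_t/T_c = λ_c/λ_t = 272/1370 = 0.1985.
L_t/L_c = (R_t/R_c)²(T_t/T_c)⁴ = (0.920)²(0.1985)⁴ = 0.001315.
F_t/F_c = (L_t/L_c)/(d_t/d_c)² = 0.001315/(3.00)² = 1.461×10^-4.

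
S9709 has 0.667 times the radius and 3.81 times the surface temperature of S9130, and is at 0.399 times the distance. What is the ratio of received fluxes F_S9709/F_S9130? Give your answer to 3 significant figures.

589

L_S9709/L_S9130 = (R_S9709/R_S9130)²(T_S9709/T_S9130)⁴ = (0.667)² × (3.81)⁴ = 93.75.
F_S9709/F_S9130 = (L_S9709/L_S9130)/(d_S9709/d_S9130)² = 93.75 / (0.399)² = 588.9.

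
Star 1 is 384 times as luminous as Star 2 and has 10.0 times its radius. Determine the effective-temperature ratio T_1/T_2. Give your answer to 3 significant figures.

1.40

L ∝ R²T⁴ gives T ∝ (L/R²)^(1/4), so
T_1/T_2 = (384 / 10.0²)^(1/4) = (3.840)^(1/4) = 1.400.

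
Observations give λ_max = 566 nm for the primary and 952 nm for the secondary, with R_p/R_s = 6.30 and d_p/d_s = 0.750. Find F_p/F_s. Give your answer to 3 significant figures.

Wien's law: T_p/T_s = λ_s/λ_p = 952/566 = 1.682.
L_p/L_s = (R_p/R_s)²(T_p/T_s)⁴ = (6.30)²(1.682)⁴ = 317.7.
F_p/F_s = (L_p/L_s)/(d_p/d_s)² = 317.7/(0.750)² = 564.7.

565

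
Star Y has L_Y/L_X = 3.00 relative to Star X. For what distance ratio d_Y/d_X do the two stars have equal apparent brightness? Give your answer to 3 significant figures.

1.73

Equal flux requires L_Y/d_Y² = L_X/d_X², so d_Y/d_X = √(L_Y/L_X)
= √(3.00) = 1.732.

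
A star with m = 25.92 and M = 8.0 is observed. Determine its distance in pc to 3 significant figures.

3.84×10^4 pc

m − M = 5 log₁₀(d/10 pc)
25.92 − (8.0) = 17.92 = 5 log₁₀(d/10)
d = 10 × 10^(17.92/5) = 10 × 10^3.584 = 3.837×10^4 pc.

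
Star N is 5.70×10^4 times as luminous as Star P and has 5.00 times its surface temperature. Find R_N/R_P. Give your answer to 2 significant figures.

L ∝ R²T⁴ gives R ∝ √L / T², so
R_N/R_P = √(5.70×10^4) / (5.00)² = 238.7 / 25.00 = 9.550.

9.5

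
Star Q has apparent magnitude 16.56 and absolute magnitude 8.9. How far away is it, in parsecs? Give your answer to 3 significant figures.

340 pc

m − M = 5 log₁₀(d/10 pc)
16.56 − (8.9) = 7.66 = 5 log₁₀(d/10)
d = 10 × 10^(7.66/5) = 10 × 10^1.532 = 340.4 pc.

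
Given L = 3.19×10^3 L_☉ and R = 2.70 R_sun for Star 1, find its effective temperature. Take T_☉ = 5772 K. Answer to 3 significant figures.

2.64×10^4 K

T/T_☉ = (L/L_☉)^(1/4) / (R/R_☉)^(1/2)
T = 5772 × (3.19×10^3)^(1/4) / √(2.70) = 5772 × 7.515 / 1.643 = 2.640×10^4 K.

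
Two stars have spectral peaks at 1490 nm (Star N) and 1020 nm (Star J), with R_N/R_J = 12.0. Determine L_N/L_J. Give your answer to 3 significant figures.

31.6

Wien's law gives T ∝ 1/λ_max, so T_N/T_J = λ_J/λ_N = 1020/1490 = 0.6846.
Then L ∝ R²T⁴ gives L_N/L_J = (12.0)² × (0.6846)⁴ = 144.0 × 0.2196 = 31.62.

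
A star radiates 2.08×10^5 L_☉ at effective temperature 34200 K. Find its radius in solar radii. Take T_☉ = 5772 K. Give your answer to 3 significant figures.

R/R_☉ = √(L/L_☉) / (T/T_☉)² = √(2.08×10^5) / (5.925)²
       = 456.1 / 35.11 = 12.99.

13.0 solar radii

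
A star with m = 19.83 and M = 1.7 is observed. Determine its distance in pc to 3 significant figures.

4.23×10^4 pc

m − M = 5 log₁₀(d/10 pc)
19.83 − (1.7) = 18.13 = 5 log₁₀(d/10)
d = 10 × 10^(18.13/5) = 10 × 10^3.626 = 4.227×10^4 pc.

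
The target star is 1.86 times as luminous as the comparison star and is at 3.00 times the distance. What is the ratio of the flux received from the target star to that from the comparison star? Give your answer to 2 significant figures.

0.21

F = L/(4πd²), so F_t/F_c = (L_t/L_c) / (d_t/d_c)²
= 1.86 / (3.00)² = 1.86 / 9.000 = 0.2067.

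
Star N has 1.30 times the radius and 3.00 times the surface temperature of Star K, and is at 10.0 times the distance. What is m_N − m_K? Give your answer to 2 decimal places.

-0.34

L_N/L_K = (1.30)²(3.00)⁴ = 136.9.
F_N/F_K = (L_N/L_K)/(d_N/d_K)² = 136.9/100.0 = 1.369.
m_N − m_K = −2.5 log₁₀(1.369) = -0.34.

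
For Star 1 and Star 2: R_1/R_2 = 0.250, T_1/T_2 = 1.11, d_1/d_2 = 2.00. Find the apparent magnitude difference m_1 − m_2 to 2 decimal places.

L_1/L_2 = (0.250)²(1.11)⁴ = 0.09488.
F_1/F_2 = (L_1/L_2)/(d_1/d_2)² = 0.09488/4.000 = 0.02372.
m_1 − m_2 = −2.5 log₁₀(0.02372) = 4.06.

4.06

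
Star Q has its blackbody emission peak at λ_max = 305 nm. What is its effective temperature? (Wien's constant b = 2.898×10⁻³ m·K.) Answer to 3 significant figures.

T = b/λ_max = 2.898×10⁻³ / (305×10⁻⁹) = 9502 K.

9.50×10^3 K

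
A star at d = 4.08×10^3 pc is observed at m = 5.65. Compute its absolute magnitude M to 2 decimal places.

M = m − 5 log₁₀(d/10 pc) = 5.65 − 5 log₁₀(4.08×10^3/10)
  = 5.65 − 5 × 2.611 = 5.65 − 13.05 = -7.40.

-7.40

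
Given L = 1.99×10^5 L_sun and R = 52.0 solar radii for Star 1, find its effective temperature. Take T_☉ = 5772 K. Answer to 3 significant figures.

1.69×10^4 K

T/T_☉ = (L/L_☉)^(1/4) / (R/R_☉)^(1/2)
T = 5772 × (1.99×10^5)^(1/4) / √(52.0) = 5772 × 21.12 / 7.211 = 1.691×10^4 K.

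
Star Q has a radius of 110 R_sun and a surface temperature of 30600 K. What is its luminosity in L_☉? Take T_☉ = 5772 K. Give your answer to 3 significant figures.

L/L_☉ = (R/R_☉)² (T/T_☉)⁴ = (110)² × (30600/5772)⁴
       = 1.210×10^4 × (5.301)⁴ = 1.210×10^4 × 789.9 = 9.558×10^6.

9.56×10^6 L_☉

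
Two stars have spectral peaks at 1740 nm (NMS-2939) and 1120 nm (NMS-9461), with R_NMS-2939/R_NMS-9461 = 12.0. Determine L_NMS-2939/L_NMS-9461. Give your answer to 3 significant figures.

24.7

Wien's law gives T ∝ 1/λ_max, so T_NMS-2939/T_NMS-9461 = λ_NMS-9461/λ_NMS-2939 = 1120/1740 = 0.6437.
Then L ∝ R²T⁴ gives L_NMS-2939/L_NMS-9461 = (12.0)² × (0.6437)⁴ = 144.0 × 0.1717 = 24.72.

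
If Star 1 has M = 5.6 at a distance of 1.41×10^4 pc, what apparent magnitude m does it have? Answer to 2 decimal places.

21.35

m = M + 5 log₁₀(d/10 pc) = 5.6 + 5 log₁₀(1.41×10^4/10)
  = 5.6 + 5 × 3.149 = 5.6 + 15.75 = 21.35.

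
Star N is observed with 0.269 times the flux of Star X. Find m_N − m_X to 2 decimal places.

m_N − m_X = −2.5 log₁₀(F_N/F_X) = −2.5 log₁₀(0.269) = −2.5 × (-0.570) = 1.426.

1.43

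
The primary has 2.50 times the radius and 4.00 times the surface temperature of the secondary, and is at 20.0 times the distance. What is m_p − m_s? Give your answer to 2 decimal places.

-1.51

L_p/L_s = (2.50)²(4.00)⁴ = 1600.
F_p/F_s = (L_p/L_s)/(d_p/d_s)² = 1600/400.0 = 4.000.
m_p − m_s = −2.5 log₁₀(4.000) = -1.51.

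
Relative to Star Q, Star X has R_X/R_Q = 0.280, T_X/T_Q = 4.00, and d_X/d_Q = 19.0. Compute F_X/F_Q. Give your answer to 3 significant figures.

0.0556

L_X/L_Q = (R_X/R_Q)²(T_X/T_Q)⁴ = (0.280)² × (4.00)⁴ = 20.07.
F_X/F_Q = (L_X/L_Q)/(d_X/d_Q)² = 20.07 / (19.0)² = 0.05560.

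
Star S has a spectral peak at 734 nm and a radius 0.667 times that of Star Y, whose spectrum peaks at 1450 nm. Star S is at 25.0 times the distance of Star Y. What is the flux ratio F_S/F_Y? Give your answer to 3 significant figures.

Wien's law: T_S/T_Y = λ_Y/λ_S = 1450/734 = 1.975.
L_S/L_Y = (R_S/R_Y)²(T_S/T_Y)⁴ = (0.667)²(1.975)⁴ = 6.775.
F_S/F_Y = (L_S/L_Y)/(d_S/d_Y)² = 6.775/(25.0)² = 0.01084.

0.0108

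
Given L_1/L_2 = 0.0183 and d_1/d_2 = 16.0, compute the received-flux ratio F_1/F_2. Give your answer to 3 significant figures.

7.15×10^-5

F = L/(4πd²), so F_1/F_2 = (L_1/L_2) / (d_1/d_2)²
= 0.0183 / (16.0)² = 0.0183 / 256.0 = 7.148×10^-5.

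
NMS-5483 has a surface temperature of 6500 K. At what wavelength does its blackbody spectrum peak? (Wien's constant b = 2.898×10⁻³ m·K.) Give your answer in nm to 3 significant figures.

446 nm

λ_max = b/T = 2.898×10⁻³ / 6500 = 4.46×10^-7 m = 445.8 nm.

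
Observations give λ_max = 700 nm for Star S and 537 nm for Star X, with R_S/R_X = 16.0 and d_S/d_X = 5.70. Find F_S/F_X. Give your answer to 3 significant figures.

2.73

Wien's law: T_S/T_X = λ_X/λ_S = 537/700 = 0.7671.
L_S/L_X = (R_S/R_X)²(T_S/T_X)⁴ = (16.0)²(0.7671)⁴ = 88.66.
F_S/F_X = (L_S/L_X)/(d_S/d_X)² = 88.66/(5.70)² = 2.729.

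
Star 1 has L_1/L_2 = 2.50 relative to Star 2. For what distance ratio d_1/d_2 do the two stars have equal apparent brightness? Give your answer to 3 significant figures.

1.58

Equal flux requires L_1/d_1² = L_2/d_2², so d_1/d_2 = √(L_1/L_2)
= √(2.50) = 1.581.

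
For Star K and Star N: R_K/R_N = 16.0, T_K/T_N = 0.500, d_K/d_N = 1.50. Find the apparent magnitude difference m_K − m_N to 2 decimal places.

L_K/L_N = (16.0)²(0.500)⁴ = 16.00.
F_K/F_N = (L_K/L_N)/(d_K/d_N)² = 16.00/2.250 = 7.111.
m_K − m_N = −2.5 log₁₀(7.111) = -2.13.

-2.13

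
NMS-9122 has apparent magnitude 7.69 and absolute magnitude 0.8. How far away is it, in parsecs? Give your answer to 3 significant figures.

239 pc

m − M = 5 log₁₀(d/10 pc)
7.69 − (0.8) = 6.89 = 5 log₁₀(d/10)
d = 10 × 10^(6.89/5) = 10 × 10^1.378 = 238.8 pc.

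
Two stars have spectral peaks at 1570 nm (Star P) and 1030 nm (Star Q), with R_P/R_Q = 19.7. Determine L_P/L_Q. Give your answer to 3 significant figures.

Wien's law gives T ∝ 1/λ_max, so T_P/T_Q = λ_Q/λ_P = 1030/1570 = 0.6561.
Then L ∝ R²T⁴ gives L_P/L_Q = (19.7)² × (0.6561)⁴ = 388.1 × 0.1852 = 71.89.

71.9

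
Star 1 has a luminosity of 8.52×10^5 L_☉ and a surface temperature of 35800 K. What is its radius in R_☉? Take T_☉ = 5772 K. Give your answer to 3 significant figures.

24.0 R_☉

R/R_☉ = √(L/L_☉) / (T/T_☉)² = √(8.52×10^5) / (6.202)²
       = 923.0 / 38.47 = 23.99.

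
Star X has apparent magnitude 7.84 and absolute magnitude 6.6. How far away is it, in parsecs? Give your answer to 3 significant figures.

17.7 pc

m − M = 5 log₁₀(d/10 pc)
7.84 − (6.6) = 1.24 = 5 log₁₀(d/10)
d = 10 × 10^(1.24/5) = 10 × 10^0.248 = 17.70 pc.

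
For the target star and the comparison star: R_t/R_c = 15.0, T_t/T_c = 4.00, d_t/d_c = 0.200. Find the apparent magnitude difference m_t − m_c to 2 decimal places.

-15.40

L_t/L_c = (15.0)²(4.00)⁴ = 5.760×10^4.
F_t/F_c = (L_t/L_c)/(d_t/d_c)² = 5.760×10^4/0.04000 = 1.440×10^6.
m_t − m_c = −2.5 log₁₀(1.440×10^6) = -15.40.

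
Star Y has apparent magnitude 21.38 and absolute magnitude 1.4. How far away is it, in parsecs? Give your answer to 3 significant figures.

9.91×10^4 pc

m − M = 5 log₁₀(d/10 pc)
21.38 − (1.4) = 19.98 = 5 log₁₀(d/10)
d = 10 × 10^(19.98/5) = 10 × 10^3.996 = 9.908×10^4 pc.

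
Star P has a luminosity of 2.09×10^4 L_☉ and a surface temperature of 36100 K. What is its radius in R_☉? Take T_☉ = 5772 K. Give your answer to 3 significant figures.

R/R_☉ = √(L/L_☉) / (T/T_☉)² = √(2.09×10^4) / (6.254)²
       = 144.6 / 39.12 = 3.696.

3.70 R_☉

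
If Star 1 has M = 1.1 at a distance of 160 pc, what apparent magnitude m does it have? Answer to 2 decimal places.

7.12

m = M + 5 log₁₀(d/10 pc) = 1.1 + 5 log₁₀(160/10)
  = 1.1 + 5 × 1.204 = 1.1 + 6.02 = 7.12.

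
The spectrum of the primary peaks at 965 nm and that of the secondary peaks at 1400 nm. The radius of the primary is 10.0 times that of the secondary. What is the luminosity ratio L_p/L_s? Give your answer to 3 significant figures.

443

Wien's law gives T ∝ 1/λ_max, so T_p/T_s = λ_s/λ_p = 1400/965 = 1.451.
Then L ∝ R²T⁴ gives L_p/L_s = (10.0)² × (1.451)⁴ = 100.0 × 4.430 = 443.0.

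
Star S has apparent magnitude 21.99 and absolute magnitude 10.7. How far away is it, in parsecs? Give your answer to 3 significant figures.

m − M = 5 log₁₀(d/10 pc)
21.99 − (10.7) = 11.29 = 5 log₁₀(d/10)
d = 10 × 10^(11.29/5) = 10 × 10^2.258 = 1811 pc.

1.81×10^3 pc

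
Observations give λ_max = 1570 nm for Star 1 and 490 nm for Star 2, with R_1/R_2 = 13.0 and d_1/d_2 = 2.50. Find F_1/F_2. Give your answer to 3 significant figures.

0.257

Wien's law: T_1/T_2 = λ_2/λ_1 = 490/1570 = 0.3121.
L_1/L_2 = (R_1/R_2)²(T_1/T_2)⁴ = (13.0)²(0.3121)⁴ = 1.604.
F_1/F_2 = (L_1/L_2)/(d_1/d_2)² = 1.604/(2.50)² = 0.2566.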